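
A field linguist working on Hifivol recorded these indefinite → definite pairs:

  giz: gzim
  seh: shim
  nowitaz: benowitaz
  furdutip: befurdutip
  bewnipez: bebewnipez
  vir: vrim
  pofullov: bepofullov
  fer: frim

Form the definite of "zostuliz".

"zostuliz" has 3 vowels. The stems with 3 vowels (pofullov → bepofullov, nowitaz → benowitaz, furdutip → befurdutip) add the prefix be-.
The other pattern: stems with 1 vowel delete the last vowel and add -im.
So zostuliz → bezostuliz.

bezostuliz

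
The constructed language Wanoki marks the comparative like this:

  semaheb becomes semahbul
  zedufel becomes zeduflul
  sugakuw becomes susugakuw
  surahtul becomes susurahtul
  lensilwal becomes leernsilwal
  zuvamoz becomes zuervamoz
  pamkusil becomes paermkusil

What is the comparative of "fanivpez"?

fanivpzul

zedufel and surahtul both end in -l yet inflect differently (zeduflul, susurahtul), so the final letter is not what conditions the rule; the last vowel is.
"fanivpez" has last vowel 'e'. The stems whose last vowel is 'e' (semaheb → semahbul, zedufel → zeduflul) delete the last vowel and add -ul.
So fanivpez → fanivpzul.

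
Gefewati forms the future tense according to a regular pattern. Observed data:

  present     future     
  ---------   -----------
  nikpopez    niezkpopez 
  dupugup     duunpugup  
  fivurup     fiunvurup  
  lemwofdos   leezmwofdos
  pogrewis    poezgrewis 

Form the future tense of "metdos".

meeztdos

fivurup and pogrewis both have 3 vowels yet inflect differently (fiunvurup, poezgrewis), so the number of vowels is not what conditions the rule; the final letter is.
"metdos" ends in -s. The stems ending in -s (pogrewis → poezgrewis, lemwofdos → leezmwofdos) insert -ez- after the first vowel.
The other pattern: stems ending in -p insert -un- after the first vowel.
So metdos → meeztdos.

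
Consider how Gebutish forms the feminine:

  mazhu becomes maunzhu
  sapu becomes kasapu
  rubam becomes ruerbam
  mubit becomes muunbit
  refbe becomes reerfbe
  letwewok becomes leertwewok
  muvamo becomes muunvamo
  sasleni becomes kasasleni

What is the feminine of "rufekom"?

"rufekom" begins with r-. The stems beginning with r- (refbe → reerfbe, rubam → ruerbam) insert -er- after the first vowel.
So rufekom → ruerfekom.

ruerfekom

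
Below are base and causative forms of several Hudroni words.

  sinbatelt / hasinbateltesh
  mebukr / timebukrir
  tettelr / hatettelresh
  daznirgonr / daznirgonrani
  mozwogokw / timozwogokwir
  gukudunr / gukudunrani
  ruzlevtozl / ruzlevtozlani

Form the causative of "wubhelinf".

wubhelinfani

mebukr and tettelr both end in -r yet inflect differently (timebukrir, hatettelresh), so the final letter is not what conditions the rule; the second-to-last letter is.
"wubhelinf" has second-to-last letter 'n'. The stems whose second-to-last letter is 'n' (gukudunr → gukudunrani, daznirgonr → daznirgonrani) add -ani.
So wubhelinf → wubhelinfani.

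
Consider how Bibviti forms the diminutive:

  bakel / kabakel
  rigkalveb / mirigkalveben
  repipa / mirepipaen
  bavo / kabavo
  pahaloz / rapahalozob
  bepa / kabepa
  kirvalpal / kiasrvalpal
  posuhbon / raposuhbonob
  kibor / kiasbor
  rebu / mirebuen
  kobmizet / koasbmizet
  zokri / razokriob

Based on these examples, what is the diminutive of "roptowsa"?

repipa and bepa both end in -a yet inflect differently (mirepipaen, kabepa), so the final letter is not what conditions the rule; the first letter is.
"roptowsa" begins with r-. The stems beginning with r- (rebu → mirebuen, repipa → mirepipaen, rigkalveb → mirigkalveben) add mi- … -en around the stem.
The other patterns: stems beginning with k- insert -as- after the first vowel; stems beginning with b- add the prefix ka-; stems beginning with p- or z- add ra- … -ob around the stem.
So roptowsa → miroptowsaen.

miroptowsaen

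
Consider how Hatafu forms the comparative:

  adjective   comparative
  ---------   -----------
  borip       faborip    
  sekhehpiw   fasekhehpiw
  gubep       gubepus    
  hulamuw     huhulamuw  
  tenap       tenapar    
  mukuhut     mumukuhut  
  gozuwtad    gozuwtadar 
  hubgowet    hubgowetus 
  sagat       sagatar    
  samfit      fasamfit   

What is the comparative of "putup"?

sagat and mukuhut both end in -t yet inflect differently (sagatar, mumukuhut), so the final letter is not what conditions the rule; the last vowel is.
"putup" has last vowel 'u'. The stems whose last vowel is 'u' (mukuhut → mumukuhut, hulamuw → huhulamuw) repeat the first consonant+vowel as a prefix.
The other patterns: stems whose last vowel is 'a' add -ar; stems whose last vowel is 'e' add -us; stems whose last vowel is 'i' add the prefix fa-.
So putup → puputup.

puputup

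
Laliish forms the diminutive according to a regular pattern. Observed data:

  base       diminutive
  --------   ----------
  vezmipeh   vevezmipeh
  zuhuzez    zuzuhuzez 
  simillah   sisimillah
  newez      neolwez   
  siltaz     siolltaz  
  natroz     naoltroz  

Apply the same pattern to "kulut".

kuollut

zuhuzez and siltaz both end in -z yet inflect differently (zuzuhuzez, siolltaz), so the final letter is not what conditions the rule; the number of vowels is.
"kulut" has 2 vowels. The stems with 2 vowels (siltaz → siolltaz, newez → neolwez, natroz → naoltroz) insert -ol- after the first vowel.
The other pattern: stems with 3 vowels repeat the first consonant+vowel as a prefix.
So kulut → kuollut.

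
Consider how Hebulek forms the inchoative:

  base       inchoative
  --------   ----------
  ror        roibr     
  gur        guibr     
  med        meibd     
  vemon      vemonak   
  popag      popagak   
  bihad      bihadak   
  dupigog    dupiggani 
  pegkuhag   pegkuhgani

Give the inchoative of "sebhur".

med and bihad both end in -d yet inflect differently (meibd, bihadak), so the final letter is not what conditions the rule; the number of vowels is.
"sebhur" has 2 vowels. The stems with 2 vowels (vemon → vemonak, popag → popagak, bihad → bihadak) add -ak.
The other patterns: stems with 1 vowel insert -ib- after the first vowel; stems with 3 vowels delete the last vowel and add -ani.
So sebhur → sebhurak.

sebhurak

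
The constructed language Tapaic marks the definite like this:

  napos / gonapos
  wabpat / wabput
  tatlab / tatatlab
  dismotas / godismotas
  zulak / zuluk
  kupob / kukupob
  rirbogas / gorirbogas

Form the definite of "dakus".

godakus

napos and kupob both have last vowel 'o' yet inflect differently (gonapos, kukupob), so the last vowel is not what conditions the rule; the final letter is.
"dakus" ends in -s. The stems ending in -s (napos → gonapos, rirbogas → gorirbogas, dismotas → godismotas) add the prefix go-.
So dakus → godakus.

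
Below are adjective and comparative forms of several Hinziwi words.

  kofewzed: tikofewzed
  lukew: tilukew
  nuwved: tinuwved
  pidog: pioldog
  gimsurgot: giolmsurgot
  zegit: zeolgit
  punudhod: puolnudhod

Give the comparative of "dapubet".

kofewzed and punudhod both end in -d yet inflect differently (tikofewzed, puolnudhod), so the final letter is not what conditions the rule; the last vowel is.
"dapubet" has last vowel 'e'. The stems whose last vowel is 'e' (kofewzed → tikofewzed, lukew → tilukew, nuwved → tinuwved) add the prefix ti-.
So dapubet → tidapubet.

tidapubet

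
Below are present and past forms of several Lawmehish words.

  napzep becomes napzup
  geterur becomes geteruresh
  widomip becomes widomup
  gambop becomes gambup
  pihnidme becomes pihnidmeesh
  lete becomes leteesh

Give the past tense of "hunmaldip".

napzep and pihnidme both have last vowel 'e' yet inflect differently (napzup, pihnidmeesh), so the last vowel is not what conditions the rule; the final letter is.
"hunmaldip" ends in -p. The stems ending in -p (gambop → gambup, napzep → napzup, widomip → widomup) change the last vowel to 'u'.
So hunmaldip → hunmaldup.

hunmaldup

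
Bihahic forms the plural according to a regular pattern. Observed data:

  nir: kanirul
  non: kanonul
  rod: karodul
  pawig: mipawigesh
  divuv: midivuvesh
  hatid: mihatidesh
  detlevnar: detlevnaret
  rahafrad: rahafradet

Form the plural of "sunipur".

sunipuret

rod and hatid both end in -d yet inflect differently (karodul, mihatidesh), so the final letter is not what conditions the rule; the number of vowels is.
"sunipur" has 3 vowels. The stems with 3 vowels (detlevnar → detlevnaret, rahafrad → rahafradet) add -et.
So sunipur → sunipuret.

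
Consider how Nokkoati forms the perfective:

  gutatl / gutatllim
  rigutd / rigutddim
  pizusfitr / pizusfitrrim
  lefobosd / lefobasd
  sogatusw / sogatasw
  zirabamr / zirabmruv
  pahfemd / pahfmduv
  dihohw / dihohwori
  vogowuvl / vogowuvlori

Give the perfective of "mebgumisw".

rigutd and lefobosd both end in -d yet inflect differently (rigutddim, lefobasd), so the final letter is not what conditions the rule; the second-to-last letter is.
"mebgumisw" has second-to-last letter 's'. The stems whose second-to-last letter is 's' (lefobosd → lefobasd, sogatusw → sogatasw) change the last vowel to 'a'.
So mebgumisw → mebgumasw.

mebgumasw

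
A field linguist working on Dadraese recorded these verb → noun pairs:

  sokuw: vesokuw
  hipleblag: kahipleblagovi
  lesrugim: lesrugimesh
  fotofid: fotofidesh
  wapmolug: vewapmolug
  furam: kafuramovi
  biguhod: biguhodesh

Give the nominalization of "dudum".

vedudum

lesrugim and furam both end in -m yet inflect differently (lesrugimesh, kafuramovi), so the final letter is not what conditions the rule; the last vowel is.
"dudum" has last vowel 'u'. The stems whose last vowel is 'u' (wapmolug → vewapmolug, sokuw → vesokuw) add the prefix ve-.
So dudum → vedudum.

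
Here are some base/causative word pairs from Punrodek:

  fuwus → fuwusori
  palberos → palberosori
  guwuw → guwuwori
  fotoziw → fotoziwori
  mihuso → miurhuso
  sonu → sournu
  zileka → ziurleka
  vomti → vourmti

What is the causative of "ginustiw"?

palberos and mihuso both have last vowel 'o' yet inflect differently (palberosori, miurhuso), so the last vowel is not what conditions the rule; whether the stem ends in a vowel or a consonant is.
"ginustiw" ends in a consonant. The stems ending in a consonant (fuwus → fuwusori, palberos → palberosori, guwuw → guwuwori) add -ori.
So ginustiw → ginustiwori.

ginustiwori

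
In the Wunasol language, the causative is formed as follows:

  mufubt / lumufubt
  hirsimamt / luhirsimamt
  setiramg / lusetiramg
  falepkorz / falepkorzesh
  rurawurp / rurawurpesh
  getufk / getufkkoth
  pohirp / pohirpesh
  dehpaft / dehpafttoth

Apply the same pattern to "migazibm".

"migazibm" has second-to-last letter 'b'. The one such stem in the data (mufubt → lumufubt) adds the prefix lu-, so the same rule applies.
The other patterns: stems whose second-to-last letter is 'f' double the final consonant and add -oth; stems whose second-to-last letter is 'r' add -esh.
So migazibm → lumigazibm.

lumigazibm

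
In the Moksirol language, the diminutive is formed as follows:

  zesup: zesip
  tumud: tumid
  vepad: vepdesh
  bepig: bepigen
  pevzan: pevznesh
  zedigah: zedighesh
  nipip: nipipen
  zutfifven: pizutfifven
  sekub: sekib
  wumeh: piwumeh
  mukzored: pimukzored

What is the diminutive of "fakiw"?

fakiwen

tumud and vepad both end in -d yet inflect differently (tumid, vepdesh), so the final letter is not what conditions the rule; the last vowel is.
"fakiw" has last vowel 'i'. The stems whose last vowel is 'i' (nipip → nipipen, bepig → bepigen) add -en.
The other patterns: stems whose last vowel is 'u' change the last vowel to 'i'; stems whose last vowel is 'a' delete the last vowel and add -esh; stems whose last vowel is 'e' add the prefix pi-.
So fakiw → fakiwen.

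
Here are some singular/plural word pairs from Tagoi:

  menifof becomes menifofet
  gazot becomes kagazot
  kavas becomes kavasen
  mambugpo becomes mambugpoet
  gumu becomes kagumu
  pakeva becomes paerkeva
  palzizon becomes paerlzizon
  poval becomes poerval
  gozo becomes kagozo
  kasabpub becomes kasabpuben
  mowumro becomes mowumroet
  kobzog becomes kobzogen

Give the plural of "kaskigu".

kaskiguen

"kaskigu" begins with k-. The stems beginning with k- (kasabpub → kasabpuben, kobzog → kobzogen, kavas → kavasen) add -en.
The other patterns: stems beginning with g- add the prefix ka-; stems beginning with p- insert -er- after the first vowel; stems beginning with m- add -et.
So kaskigu → kaskiguen.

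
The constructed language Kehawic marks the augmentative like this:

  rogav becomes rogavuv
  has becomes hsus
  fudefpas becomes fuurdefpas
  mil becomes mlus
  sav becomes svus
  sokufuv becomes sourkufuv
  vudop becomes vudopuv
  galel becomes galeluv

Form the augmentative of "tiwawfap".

sav and rogav both end in -v yet inflect differently (svus, rogavuv), so the final letter is not what conditions the rule; the number of vowels is.
"tiwawfap" has 3 vowels. The stems with 3 vowels (sokufuv → sourkufuv, fudefpas → fuurdefpas) insert -ur- after the first vowel.
So tiwawfap → tiurwawfap.

tiurwawfap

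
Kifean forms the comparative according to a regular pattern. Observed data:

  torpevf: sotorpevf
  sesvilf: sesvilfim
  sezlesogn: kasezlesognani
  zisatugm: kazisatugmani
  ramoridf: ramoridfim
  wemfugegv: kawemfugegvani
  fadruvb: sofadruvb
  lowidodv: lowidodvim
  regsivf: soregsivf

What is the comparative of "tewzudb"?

tewzudbim

wemfugegv and lowidodv both end in -v yet inflect differently (kawemfugegvani, lowidodvim), so the final letter is not what conditions the rule; the second-to-last letter is.
"tewzudb" has second-to-last letter 'd'. The stems whose second-to-last letter is 'd' (lowidodv → lowidodvim, ramoridf → ramoridfim) add -im.
The other patterns: stems whose second-to-last letter is 'v' add the prefix so-; stems whose second-to-last letter is 'g' add ka- … -ani around the stem.
So tewzudb → tewzudbim.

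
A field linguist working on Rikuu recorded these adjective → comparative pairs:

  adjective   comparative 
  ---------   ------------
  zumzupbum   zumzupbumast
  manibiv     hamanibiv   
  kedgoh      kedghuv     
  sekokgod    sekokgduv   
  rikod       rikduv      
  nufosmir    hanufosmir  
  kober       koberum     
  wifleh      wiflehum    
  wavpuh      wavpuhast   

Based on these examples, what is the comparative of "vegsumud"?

nufosmir and kober both end in -r yet inflect differently (hanufosmir, koberum), so the final letter is not what conditions the rule; the last vowel is.
"vegsumud" has last vowel 'u'. The stems whose last vowel is 'u' (wavpuh → wavpuhast, zumzupbum → zumzupbumast) add -ast.
The other patterns: stems whose last vowel is 'o' delete the last vowel and add -uv; stems whose last vowel is 'i' add the prefix ha-; stems whose last vowel is 'e' add -um.
So vegsumud → vegsumudast.

vegsumudast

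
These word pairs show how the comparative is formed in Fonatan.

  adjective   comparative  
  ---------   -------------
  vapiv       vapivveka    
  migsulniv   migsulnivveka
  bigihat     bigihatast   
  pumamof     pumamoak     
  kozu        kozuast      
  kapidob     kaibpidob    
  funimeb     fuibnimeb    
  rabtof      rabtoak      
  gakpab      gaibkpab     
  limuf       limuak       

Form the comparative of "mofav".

mofavveka

"mofav" ends in -v. The stems ending in -v (vapiv → vapivveka, migsulniv → migsulnivveka) double the final consonant and add -eka.
The other patterns: stems ending in -b insert -ib- after the first vowel; stems ending in -f drop the final letter and add -ak; stems ending in -t or -u add -ast.
So mofav → mofavveka.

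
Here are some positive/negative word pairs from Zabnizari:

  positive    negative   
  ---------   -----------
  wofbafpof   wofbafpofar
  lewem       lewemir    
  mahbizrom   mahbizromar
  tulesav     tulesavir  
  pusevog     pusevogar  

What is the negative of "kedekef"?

kedekefir

mahbizrom and lewem both end in -m yet inflect differently (mahbizromar, lewemir), so the final letter is not what conditions the rule; the last vowel is.
"kedekef" has last vowel 'e'. The one such stem in the data (lewem → lewemir) adds -ir, so the same rule applies.
The other pattern: stems whose last vowel is 'o' add -ar.
So kedekef → kedekefir.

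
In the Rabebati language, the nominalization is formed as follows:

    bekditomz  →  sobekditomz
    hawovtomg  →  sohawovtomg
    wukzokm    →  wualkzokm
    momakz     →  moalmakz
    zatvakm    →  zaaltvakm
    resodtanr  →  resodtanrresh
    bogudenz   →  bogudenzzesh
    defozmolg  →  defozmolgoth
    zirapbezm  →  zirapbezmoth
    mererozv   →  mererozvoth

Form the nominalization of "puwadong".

bekditomz and momakz both end in -z yet inflect differently (sobekditomz, moalmakz), so the final letter is not what conditions the rule; the second-to-last letter is.
"puwadong" has second-to-last letter 'n'. The stems whose second-to-last letter is 'n' (resodtanr → resodtanrresh, bogudenz → bogudenzzesh) double the final consonant and add -esh.
So puwadong → puwadonggesh.

puwadonggesh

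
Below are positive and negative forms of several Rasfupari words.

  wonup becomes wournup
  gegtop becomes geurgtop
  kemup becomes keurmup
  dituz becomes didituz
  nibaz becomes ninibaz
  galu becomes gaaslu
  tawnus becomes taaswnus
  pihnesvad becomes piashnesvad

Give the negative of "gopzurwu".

goaspzurwu

wonup and dituz both have last vowel 'u' yet inflect differently (wournup, didituz), so the last vowel is not what conditions the rule; the final letter is.
"gopzurwu" ends in -u. The one such stem in the data (galu → gaaslu) inserts -as- after the first vowel (as do tawnus, pihnesvad), so the same rule applies.
So gopzurwu → goaspzurwu.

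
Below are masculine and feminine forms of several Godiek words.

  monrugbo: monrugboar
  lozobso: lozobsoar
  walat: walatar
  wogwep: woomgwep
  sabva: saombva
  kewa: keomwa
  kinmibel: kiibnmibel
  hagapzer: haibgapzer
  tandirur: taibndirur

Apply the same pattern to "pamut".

pamutar

walat and sabva both have last vowel 'a' yet inflect differently (walatar, saombva), so the last vowel is not what conditions the rule; the final letter is.
"pamut" ends in -t. The one such stem in the data (walat → walatar) adds -ar, so the same rule applies.
So pamut → pamutar.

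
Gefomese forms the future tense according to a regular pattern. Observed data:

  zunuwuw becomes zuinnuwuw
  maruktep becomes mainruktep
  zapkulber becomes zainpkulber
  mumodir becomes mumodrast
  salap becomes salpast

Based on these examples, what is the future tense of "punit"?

zapkulber and mumodir both end in -r yet inflect differently (zainpkulber, mumodrast), so the final letter is not what conditions the rule; the last vowel is.
"punit" has last vowel 'i'. The one such stem in the data (mumodir → mumodrast) deletes the last vowel and adds -ast (as does salap), so the same rule applies.
So punit → puntast.

puntast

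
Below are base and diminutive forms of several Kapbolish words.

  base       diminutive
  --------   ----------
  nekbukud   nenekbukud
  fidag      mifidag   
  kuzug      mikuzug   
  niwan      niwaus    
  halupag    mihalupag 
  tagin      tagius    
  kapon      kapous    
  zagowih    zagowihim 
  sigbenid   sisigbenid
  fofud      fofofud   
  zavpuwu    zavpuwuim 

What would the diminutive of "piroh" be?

sigbenid and tagin both have last vowel 'i' yet inflect differently (sisigbenid, tagius), so the last vowel is not what conditions the rule; the final letter is.
"piroh" ends in -h. The one such stem in the data (zagowih → zagowihim) adds -im, so the same rule applies.
The other patterns: stems ending in -d repeat the first consonant+vowel as a prefix; stems ending in -n drop the final letter and add -us; stems ending in -g add the prefix mi-.
So piroh → pirohim.

pirohim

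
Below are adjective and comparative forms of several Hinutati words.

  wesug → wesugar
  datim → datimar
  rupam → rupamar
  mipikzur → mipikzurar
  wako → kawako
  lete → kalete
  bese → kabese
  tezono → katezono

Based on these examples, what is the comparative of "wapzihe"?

kawapzihe

wesug and wako both begin with w- yet inflect differently (wesugar, kawako), so the first letter is not what conditions the rule; whether the stem ends in a vowel or a consonant is.
"wapzihe" ends in a vowel. The stems ending in a vowel (wako → kawako, lete → kalete, bese → kabese) add the prefix ka-.
The other pattern: stems ending in a consonant add -ar.
So wapzihe → kawapzihe.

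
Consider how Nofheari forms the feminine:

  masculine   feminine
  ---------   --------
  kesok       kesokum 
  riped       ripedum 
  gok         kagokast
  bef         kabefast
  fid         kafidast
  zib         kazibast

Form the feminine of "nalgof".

"nalgof" has 2 vowels. The stems with 2 vowels (kesok → kesokum, riped → ripedum) add -um.
The other pattern: stems with 1 vowel add ka- … -ast around the stem.
So nalgof → nalgofum.

nalgofum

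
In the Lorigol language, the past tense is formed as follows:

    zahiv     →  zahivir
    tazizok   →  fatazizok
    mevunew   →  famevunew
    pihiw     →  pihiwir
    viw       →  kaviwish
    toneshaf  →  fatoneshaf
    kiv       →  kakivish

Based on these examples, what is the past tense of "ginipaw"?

"ginipaw" has 3 vowels. The stems with 3 vowels (mevunew → famevunew, toneshaf → fatoneshaf, tazizok → fatazizok) add the prefix fa-.
The other patterns: stems with 1 vowel add ka- … -ish around the stem; stems with 2 vowels add -ir.
So ginipaw → faginipaw.

faginipaw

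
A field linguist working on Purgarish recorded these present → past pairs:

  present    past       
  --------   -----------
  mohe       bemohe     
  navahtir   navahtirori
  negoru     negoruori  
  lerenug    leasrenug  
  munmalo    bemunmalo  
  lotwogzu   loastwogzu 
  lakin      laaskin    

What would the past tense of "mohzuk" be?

bemohzuk

"mohzuk" begins with m-. The stems beginning with m- (mohe → bemohe, munmalo → bemunmalo) add the prefix be-.
The other patterns: stems beginning with n- add -ori; stems beginning with l- insert -as- after the first vowel.
So mohzuk → bemohzuk.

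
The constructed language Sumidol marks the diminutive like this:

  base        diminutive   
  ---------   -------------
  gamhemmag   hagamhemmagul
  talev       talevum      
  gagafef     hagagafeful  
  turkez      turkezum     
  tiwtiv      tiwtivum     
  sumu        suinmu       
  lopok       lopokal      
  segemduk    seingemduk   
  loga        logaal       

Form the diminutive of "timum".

segemduk and lopok both end in -k yet inflect differently (seingemduk, lopokal), so the final letter is not what conditions the rule; the first letter is.
"timum" begins with t-. The stems beginning with t- (tiwtiv → tiwtivum, talev → talevum, turkez → turkezum) add -um.
The other patterns: stems beginning with g- add ha- … -ul around the stem; stems beginning with s- insert -in- after the first vowel; stems beginning with l- add -al.
So timum → timumum.

timumum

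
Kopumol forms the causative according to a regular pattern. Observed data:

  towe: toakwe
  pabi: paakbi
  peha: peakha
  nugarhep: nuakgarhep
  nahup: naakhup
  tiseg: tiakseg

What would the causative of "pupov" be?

Every pair shown (towe → toakwe, pabi → paakbi, peha → peakha, …) follows the same rule: insert -ak- after the first vowel.
So pupov → puakpov.

puakpov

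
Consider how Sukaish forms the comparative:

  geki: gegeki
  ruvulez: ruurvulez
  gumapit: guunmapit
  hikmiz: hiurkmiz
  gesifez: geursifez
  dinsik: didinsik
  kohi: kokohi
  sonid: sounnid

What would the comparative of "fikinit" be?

geki and hikmiz both have last vowel 'i' yet inflect differently (gegeki, hiurkmiz), so the last vowel is not what conditions the rule; the final letter is.
"fikinit" ends in -t. The one such stem in the data (gumapit → guunmapit) inserts -un- after the first vowel (as does sonid), so the same rule applies.
The other patterns: stems ending in -i or -k repeat the first consonant+vowel as a prefix; stems ending in -z insert -ur- after the first vowel.
So fikinit → fiunkinit.

fiunkinit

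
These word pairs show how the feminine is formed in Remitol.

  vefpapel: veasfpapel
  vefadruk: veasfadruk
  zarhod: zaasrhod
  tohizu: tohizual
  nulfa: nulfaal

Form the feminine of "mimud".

miasmud

vefadruk and tohizu both have last vowel 'u' yet inflect differently (veasfadruk, tohizual), so the last vowel is not what conditions the rule; whether the stem ends in a vowel or a consonant is.
"mimud" ends in a consonant. The stems ending in a consonant (vefpapel → veasfpapel, vefadruk → veasfadruk, zarhod → zaasrhod) insert -as- after the first vowel.
The other pattern: stems ending in a vowel add -al.
So mimud → miasmud.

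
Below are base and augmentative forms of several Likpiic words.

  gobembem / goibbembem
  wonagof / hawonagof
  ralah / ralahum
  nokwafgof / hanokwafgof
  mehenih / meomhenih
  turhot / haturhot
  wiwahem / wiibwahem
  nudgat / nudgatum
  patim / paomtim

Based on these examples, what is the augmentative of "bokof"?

habokof

"bokof" has last vowel 'o'. The stems whose last vowel is 'o' (wonagof → hawonagof, nokwafgof → hanokwafgof, turhot → haturhot) add the prefix ha-.
So bokof → habokof.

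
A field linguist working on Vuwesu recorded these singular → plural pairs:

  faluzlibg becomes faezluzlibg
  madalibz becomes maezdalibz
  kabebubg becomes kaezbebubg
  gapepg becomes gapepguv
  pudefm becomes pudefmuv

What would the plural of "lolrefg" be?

lolrefguv

"lolrefg" has second-to-last letter 'f'. The one such stem in the data (pudefm → pudefmuv) adds -uv, so the same rule applies.
So lolrefg → lolrefguv.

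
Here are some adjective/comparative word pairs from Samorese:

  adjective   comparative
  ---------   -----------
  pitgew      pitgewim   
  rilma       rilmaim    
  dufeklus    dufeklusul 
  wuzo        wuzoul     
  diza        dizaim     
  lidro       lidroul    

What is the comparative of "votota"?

vototaim

diza and dufeklus both begin with d- yet inflect differently (dizaim, dufeklusul), so the first letter is not what conditions the rule; the final letter is.
"votota" ends in -a. The stems ending in -a (rilma → rilmaim, diza → dizaim) add -im.
So votota → vototaim.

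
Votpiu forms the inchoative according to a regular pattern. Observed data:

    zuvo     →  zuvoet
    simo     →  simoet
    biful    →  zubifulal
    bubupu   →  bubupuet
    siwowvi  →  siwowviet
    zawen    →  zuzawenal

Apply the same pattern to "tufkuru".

tufkuruet

"tufkuru" ends in a vowel. The stems ending in a vowel (zuvo → zuvoet, simo → simoet, bubupu → bubupuet) add -et.
The other pattern: stems ending in a consonant add zu- … -al around the stem.
So tufkuru → tufkuruet.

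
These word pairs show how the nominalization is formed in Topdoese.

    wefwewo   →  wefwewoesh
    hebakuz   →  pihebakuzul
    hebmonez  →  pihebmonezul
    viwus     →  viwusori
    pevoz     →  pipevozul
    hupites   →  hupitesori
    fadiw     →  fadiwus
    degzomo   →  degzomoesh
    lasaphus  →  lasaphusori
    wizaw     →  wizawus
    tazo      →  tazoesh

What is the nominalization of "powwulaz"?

pipowwulazul

hupites and hebmonez both have last vowel 'e' yet inflect differently (hupitesori, pihebmonezul), so the last vowel is not what conditions the rule; the final letter is.
"powwulaz" ends in -z. The stems ending in -z (hebmonez → pihebmonezul, hebakuz → pihebakuzul, pevoz → pipevozul) add pi- … -ul around the stem.
So powwulaz → pipowwulazul.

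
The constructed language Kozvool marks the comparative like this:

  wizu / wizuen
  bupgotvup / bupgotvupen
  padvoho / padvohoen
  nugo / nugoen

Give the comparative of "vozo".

Every pair shown (wizu → wizuen, bupgotvup → bupgotvupen, padvoho → padvohoen, …) follows the same rule: add -en.
So vozo → vozoen.

vozoen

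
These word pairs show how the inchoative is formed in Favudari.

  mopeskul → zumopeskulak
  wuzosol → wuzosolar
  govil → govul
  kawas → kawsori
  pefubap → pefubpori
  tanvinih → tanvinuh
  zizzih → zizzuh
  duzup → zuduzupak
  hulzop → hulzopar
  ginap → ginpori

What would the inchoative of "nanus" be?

"nanus" has last vowel 'u'. The stems whose last vowel is 'u' (mopeskul → zumopeskulak, duzup → zuduzupak) add zu- … -ak around the stem.
So nanus → zunanusak.

zunanusak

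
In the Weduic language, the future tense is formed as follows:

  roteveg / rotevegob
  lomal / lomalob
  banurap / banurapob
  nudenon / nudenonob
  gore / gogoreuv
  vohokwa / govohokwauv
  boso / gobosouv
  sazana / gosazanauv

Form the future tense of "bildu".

roteveg and gore both have last vowel 'e' yet inflect differently (rotevegob, gogoreuv), so the last vowel is not what conditions the rule; whether the stem ends in a vowel or a consonant is.
"bildu" ends in a vowel. The stems ending in a vowel (gore → gogoreuv, vohokwa → govohokwauv, boso → gobosouv) add go- … -uv around the stem.
So bildu → gobilduuv.

gobilduuv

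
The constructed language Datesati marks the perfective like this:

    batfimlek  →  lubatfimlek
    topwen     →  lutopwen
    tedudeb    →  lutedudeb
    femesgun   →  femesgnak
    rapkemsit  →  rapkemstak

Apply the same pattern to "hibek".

topwen and femesgun both end in -n yet inflect differently (lutopwen, femesgnak), so the final letter is not what conditions the rule; the last vowel is.
"hibek" has last vowel 'e'. The stems whose last vowel is 'e' (batfimlek → lubatfimlek, topwen → lutopwen, tedudeb → lutedudeb) add the prefix lu-.
So hibek → luhibek.

luhibek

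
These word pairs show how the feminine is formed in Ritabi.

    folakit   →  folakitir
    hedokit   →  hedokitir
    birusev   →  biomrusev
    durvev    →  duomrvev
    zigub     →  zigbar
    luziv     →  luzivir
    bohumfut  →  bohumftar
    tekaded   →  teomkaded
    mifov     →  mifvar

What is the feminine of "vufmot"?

vufmtar

durvev and luziv both end in -v yet inflect differently (duomrvev, luzivir), so the final letter is not what conditions the rule; the last vowel is.
"vufmot" has last vowel 'o'. The one such stem in the data (mifov → mifvar) deletes the last vowel and adds -ar (as do bohumfut, zigub), so the same rule applies.
The other patterns: stems whose last vowel is 'e' insert -om- after the first vowel; stems whose last vowel is 'i' add -ir.
So vufmot → vufmtar.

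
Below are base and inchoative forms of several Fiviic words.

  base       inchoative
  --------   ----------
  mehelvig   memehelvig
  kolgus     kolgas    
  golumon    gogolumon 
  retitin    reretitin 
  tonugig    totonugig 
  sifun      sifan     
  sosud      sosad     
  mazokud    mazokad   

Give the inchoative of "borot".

"borot" has last vowel 'o'. The one such stem in the data (golumon → gogolumon) repeats the first consonant+vowel as a prefix (as do mehelvig, retitin), so the same rule applies.
The other pattern: stems whose last vowel is 'u' change the last vowel to 'a'.
So borot → boborot.

boborot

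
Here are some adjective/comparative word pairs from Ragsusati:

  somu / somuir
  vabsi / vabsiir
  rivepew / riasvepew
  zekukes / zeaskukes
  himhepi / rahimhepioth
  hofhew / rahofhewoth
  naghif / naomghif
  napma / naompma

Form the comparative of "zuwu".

zuaswu

vabsi and himhepi both end in -i yet inflect differently (vabsiir, rahimhepioth), so the final letter is not what conditions the rule; the first letter is.
"zuwu" begins with z-. The one such stem in the data (zekukes → zeaskukes) inserts -as- after the first vowel (as does rivepew), so the same rule applies.
So zuwu → zuaswu.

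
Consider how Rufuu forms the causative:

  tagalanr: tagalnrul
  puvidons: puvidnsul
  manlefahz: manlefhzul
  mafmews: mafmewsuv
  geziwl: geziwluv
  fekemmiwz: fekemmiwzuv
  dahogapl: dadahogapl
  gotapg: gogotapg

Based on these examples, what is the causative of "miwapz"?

"miwapz" has second-to-last letter 'p'. The stems whose second-to-last letter is 'p' (dahogapl → dadahogapl, gotapg → gogotapg) repeat the first consonant+vowel as a prefix.
So miwapz → mimiwapz.

mimiwapz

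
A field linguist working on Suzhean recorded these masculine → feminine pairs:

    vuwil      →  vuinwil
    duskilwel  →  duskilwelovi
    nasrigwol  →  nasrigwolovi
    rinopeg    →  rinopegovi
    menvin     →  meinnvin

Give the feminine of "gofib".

vuwil and duskilwel both end in -l yet inflect differently (vuinwil, duskilwelovi), so the final letter is not what conditions the rule; the last vowel is.
"gofib" has last vowel 'i'. The stems whose last vowel is 'i' (menvin → meinnvin, vuwil → vuinwil) insert -in- after the first vowel.
The other pattern: stems whose last vowel is 'e' or 'o' add -ovi.
So gofib → goinfib.

goinfib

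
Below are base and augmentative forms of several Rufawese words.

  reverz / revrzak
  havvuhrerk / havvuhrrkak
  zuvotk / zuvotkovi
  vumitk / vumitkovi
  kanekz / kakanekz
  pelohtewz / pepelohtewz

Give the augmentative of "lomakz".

"lomakz" has second-to-last letter 'k'. The one such stem in the data (kanekz → kakanekz) repeats the first consonant+vowel as a prefix (as does pelohtewz), so the same rule applies.
The other patterns: stems whose second-to-last letter is 'r' delete the last vowel and add -ak; stems whose second-to-last letter is 't' add -ovi.
So lomakz → lolomakz.

lolomakz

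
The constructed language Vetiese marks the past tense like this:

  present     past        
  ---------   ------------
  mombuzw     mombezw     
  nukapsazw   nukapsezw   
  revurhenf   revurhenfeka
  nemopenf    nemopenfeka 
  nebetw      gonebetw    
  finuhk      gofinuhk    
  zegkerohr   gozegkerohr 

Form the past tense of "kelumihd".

"kelumihd" has second-to-last letter 'h'. The stems whose second-to-last letter is 'h' (finuhk → gofinuhk, zegkerohr → gozegkerohr) add the prefix go-.
The other patterns: stems whose second-to-last letter is 'z' change the last vowel to 'e'; stems whose second-to-last letter is 'n' add -eka.
So kelumihd → gokelumihd.

gokelumihd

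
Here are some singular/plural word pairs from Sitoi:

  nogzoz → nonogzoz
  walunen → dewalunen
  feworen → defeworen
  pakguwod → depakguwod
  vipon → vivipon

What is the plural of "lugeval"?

delugeval

vipon and feworen both end in -n yet inflect differently (vivipon, defeworen), so the final letter is not what conditions the rule; the number of vowels is.
"lugeval" has 3 vowels. The stems with 3 vowels (feworen → defeworen, pakguwod → depakguwod, walunen → dewalunen) add the prefix de-.
The other pattern: stems with 2 vowels repeat the first consonant+vowel as a prefix.
So lugeval → delugeval.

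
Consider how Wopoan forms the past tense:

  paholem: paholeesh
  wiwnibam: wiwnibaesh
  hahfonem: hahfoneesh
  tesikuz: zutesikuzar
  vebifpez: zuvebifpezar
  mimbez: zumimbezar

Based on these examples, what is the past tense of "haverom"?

haveroesh

paholem and vebifpez both have last vowel 'e' yet inflect differently (paholeesh, zuvebifpezar), so the last vowel is not what conditions the rule; the final letter is.
"haverom" ends in -m. The stems ending in -m (paholem → paholeesh, wiwnibam → wiwnibaesh, hahfonem → hahfoneesh) drop the final letter and add -esh.
The other pattern: stems ending in -z add zu- … -ar around the stem.
So haverom → haveroesh.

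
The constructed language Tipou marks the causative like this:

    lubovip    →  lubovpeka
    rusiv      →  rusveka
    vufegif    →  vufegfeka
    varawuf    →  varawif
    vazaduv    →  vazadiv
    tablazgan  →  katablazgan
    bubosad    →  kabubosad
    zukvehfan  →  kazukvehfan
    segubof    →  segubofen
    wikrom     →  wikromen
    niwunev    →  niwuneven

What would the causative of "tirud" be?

"tirud" has last vowel 'u'. The stems whose last vowel is 'u' (varawuf → varawif, vazaduv → vazadiv) change the last vowel to 'i'.
The other patterns: stems whose last vowel is 'i' delete the last vowel and add -eka; stems whose last vowel is 'a' add the prefix ka-; stems whose last vowel is 'e' or 'o' add -en.
So tirud → tirid.

tirid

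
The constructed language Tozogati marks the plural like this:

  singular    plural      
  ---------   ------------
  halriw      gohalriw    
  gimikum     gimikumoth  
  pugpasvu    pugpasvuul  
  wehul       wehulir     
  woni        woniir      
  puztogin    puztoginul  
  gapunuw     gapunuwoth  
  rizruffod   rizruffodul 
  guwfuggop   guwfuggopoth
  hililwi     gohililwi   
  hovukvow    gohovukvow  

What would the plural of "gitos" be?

gitosoth

hovukvow and gapunuw both end in -w yet inflect differently (gohovukvow, gapunuwoth), so the final letter is not what conditions the rule; the first letter is.
"gitos" begins with g-. The stems beginning with g- (guwfuggop → guwfuggopoth, gimikum → gimikumoth, gapunuw → gapunuwoth) add -oth.
The other patterns: stems beginning with h- add the prefix go-; stems beginning with p- or r- add -ul; stems beginning with w- add -ir.
So gitos → gitosoth.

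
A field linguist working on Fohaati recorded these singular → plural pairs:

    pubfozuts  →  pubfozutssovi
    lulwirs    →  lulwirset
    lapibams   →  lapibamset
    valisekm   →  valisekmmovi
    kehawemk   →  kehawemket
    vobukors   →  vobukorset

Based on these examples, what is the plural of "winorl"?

winorlet

lulwirs and pubfozuts both end in -s yet inflect differently (lulwirset, pubfozutssovi), so the final letter is not what conditions the rule; the second-to-last letter is.
"winorl" has second-to-last letter 'r'. The stems whose second-to-last letter is 'r' (lulwirs → lulwirset, vobukors → vobukorset) add -et.
The other pattern: stems whose second-to-last letter is 'k' or 't' double the final consonant and add -ovi.
So winorl → winorlet.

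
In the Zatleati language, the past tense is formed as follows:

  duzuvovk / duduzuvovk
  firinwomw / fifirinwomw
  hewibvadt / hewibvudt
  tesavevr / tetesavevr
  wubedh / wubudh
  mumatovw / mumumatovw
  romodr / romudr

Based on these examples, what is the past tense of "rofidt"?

rofudt

romodr and tesavevr both end in -r yet inflect differently (romudr, tetesavevr), so the final letter is not what conditions the rule; the second-to-last letter is.
"rofidt" has second-to-last letter 'd'. The stems whose second-to-last letter is 'd' (hewibvadt → hewibvudt, wubedh → wubudh, romodr → romudr) change the last vowel to 'u'.
The other pattern: stems whose second-to-last letter is 'm' or 'v' repeat the first consonant+vowel as a prefix.
So rofidt → rofudt.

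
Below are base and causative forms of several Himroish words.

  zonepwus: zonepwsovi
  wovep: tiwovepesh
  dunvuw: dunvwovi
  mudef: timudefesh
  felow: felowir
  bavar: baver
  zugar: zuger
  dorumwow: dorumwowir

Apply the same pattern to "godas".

"godas" has last vowel 'a'. The stems whose last vowel is 'a' (bavar → baver, zugar → zuger) change the last vowel to 'e'.
So godas → godes.

godes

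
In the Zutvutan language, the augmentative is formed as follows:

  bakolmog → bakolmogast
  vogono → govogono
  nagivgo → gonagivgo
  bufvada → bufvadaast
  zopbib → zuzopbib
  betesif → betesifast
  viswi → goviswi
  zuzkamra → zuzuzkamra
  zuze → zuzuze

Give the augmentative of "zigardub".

zuzigardub

"zigardub" begins with z-. The stems beginning with z- (zuzkamra → zuzuzkamra, zuze → zuzuze, zopbib → zuzopbib) add the prefix zu-.
The other patterns: stems beginning with b- add -ast; stems beginning with n- or v- add the prefix go-.
So zigardub → zuzigardub.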